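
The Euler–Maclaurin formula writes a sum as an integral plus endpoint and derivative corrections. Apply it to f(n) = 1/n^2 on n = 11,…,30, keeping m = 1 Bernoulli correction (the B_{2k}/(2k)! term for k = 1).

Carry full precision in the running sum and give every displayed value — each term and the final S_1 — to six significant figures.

S_1 ≈ 0.0623826

Integral: ∫_11^30 1/x^2 dx = 0.0575758.
Boundary: ½(f(11) + f(30)) = ½(0.00826446 + 0.00111111) = 0.00468779.
Integral + boundary = 0.0622635.
k=1: B_{2}/(2)! × [f^{(1)}(30) − f^{(1)}(11)] = 1/12 × (-7.40741e-05 − (-0.00150263)) = 0.000119046.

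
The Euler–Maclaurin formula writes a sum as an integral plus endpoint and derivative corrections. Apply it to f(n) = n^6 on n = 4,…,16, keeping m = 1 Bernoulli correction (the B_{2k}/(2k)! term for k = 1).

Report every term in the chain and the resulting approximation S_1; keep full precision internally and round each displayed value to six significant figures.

∫_4^16 x^6 dx evaluates to 3.83456e+07.
½[f(4) + f(16)] = ½[4096.00 + 1.67772e+07] = 8.39066e+06.
Running total after boundary: 4.67362e+07.
k=1: B_{2}/(2)! × [f^{(1)}(16) − f^{(1)}(4)] = 1/12 × (6.29146e+06 − 6144.00) = 523776.

S_1 ≈ 4.72600e+07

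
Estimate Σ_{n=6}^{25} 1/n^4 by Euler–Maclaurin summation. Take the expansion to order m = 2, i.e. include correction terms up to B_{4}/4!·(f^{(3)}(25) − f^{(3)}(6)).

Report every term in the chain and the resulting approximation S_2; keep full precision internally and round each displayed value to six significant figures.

The integral term ∫_6^25 1/x^4 dx = 0.00152188.
Endpoint term: (f(6) + f(25))/2 = (0.000771605 + 2.56000e-06)/2 = 0.000387082.
So far: 0.00190896.
k=1: B_{2}/(2)! × [f^{(1)}(25) − f^{(1)}(6)] = 1/12 × (-4.09600e-07 − (-0.000514403)) = 4.28328e-05.
Running total after k=1: 0.00195179.
k=2: B_{4}/(4)! × [f^{(3)}(25) − f^{(3)}(6)] = −1/720 × (-1.96608e-08 − (-0.000428669)) = -5.95347e-07.

S_2 ≈ 0.00195120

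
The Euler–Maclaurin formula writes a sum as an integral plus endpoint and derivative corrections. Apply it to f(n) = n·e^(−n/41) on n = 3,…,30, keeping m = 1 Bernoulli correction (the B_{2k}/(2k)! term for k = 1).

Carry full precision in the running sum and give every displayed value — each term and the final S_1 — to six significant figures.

S_1 ≈ 284.819

∫_3^30 x·e^(−x/41) dx evaluates to 276.270.
½[f(3) + f(30)] = ½[2.78833 + 14.4326] = 8.61047.
Integral + boundary = 284.880.
k=1: B_{2}/(2)! × [f^{(1)}(30) − f^{(1)}(3)] = 1/12 × (0.129072 − 0.861434) = -0.0610302.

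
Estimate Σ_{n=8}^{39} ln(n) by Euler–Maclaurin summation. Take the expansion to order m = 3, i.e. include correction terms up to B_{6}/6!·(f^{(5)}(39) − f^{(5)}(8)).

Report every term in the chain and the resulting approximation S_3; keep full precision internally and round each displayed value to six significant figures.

S_3 ≈ 98.1066

Integral: ∫_8^39 ln(x) dx = 95.2434.
Endpoint term: (f(8) + f(39))/2 = (2.07944 + 3.66356)/2 = 2.87150.
Integral + boundary = 98.1149.
Order-1 term: 1/12 · (0.0256410 − 0.125000) = -0.00827991.
Partial sum through k=1: 98.1066.
Order-2 term: −1/720 · (3.37160e-05 − 0.00390625) = 5.37852e-06.
Partial sum through k=2: 98.1066.
Order-3 term: 1/30240 · (2.66004e-07 − 0.000732422) = -2.42115e-08.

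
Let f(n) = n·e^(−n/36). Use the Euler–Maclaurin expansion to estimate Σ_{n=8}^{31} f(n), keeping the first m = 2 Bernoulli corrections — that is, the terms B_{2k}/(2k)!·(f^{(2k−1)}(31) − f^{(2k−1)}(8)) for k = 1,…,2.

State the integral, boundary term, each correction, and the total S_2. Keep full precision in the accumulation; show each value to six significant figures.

Integral: ∫_8^31 x·e^(−x/36) dx = 248.835.
Boundary: ½(f(8) + f(31)) = ½(6.40590 + 13.1035) = 9.75468.
Integral + boundary = 258.589.
Correction k=1: B_{2}/2! · (f^{(1)}(31) − f^{(1)}(8)) = 1/12 · (0.0587072 − 0.622796) = -0.0470074.
Running total after k=1: 258.542.
Correction k=2: B_{4}/4! · (f^{(3)}(31) − f^{(3)}(8)) = −1/720 · (0.000697602 − 0.00171626) = 1.41480e-06.

S_2 ≈ 258.542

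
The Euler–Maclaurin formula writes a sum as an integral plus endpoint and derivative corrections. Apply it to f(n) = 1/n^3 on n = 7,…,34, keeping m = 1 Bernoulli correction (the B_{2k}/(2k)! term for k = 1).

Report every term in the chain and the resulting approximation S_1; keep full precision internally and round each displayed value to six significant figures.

S_1 ≈ 0.0113459

The integral term ∫_7^34 1/x^3 dx = 0.00977156.
Endpoint term: (f(7) + f(34))/2 = (0.00291545 + 2.54427e-05)/2 = 0.00147045.
Integral + boundary = 0.0112420.
Order-1 term: 1/12 · (-2.24494e-06 − (-0.00124948)) = 0.000103936.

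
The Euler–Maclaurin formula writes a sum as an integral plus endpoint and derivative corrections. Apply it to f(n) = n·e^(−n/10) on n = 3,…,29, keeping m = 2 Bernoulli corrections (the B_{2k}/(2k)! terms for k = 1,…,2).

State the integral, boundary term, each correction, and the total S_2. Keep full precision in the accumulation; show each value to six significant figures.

∫_3^29 x·e^(−x/10) dx evaluates to 74.8473.
Endpoint term: (f(3) + f(29))/2 = (2.22245 + 1.59567)/2 = 1.90906.
Running total after boundary: 76.7564.
Order-1 term: 1/12 · (-0.104544 − 0.518573) = -0.0519264.
After k=1: 76.7045.
Order-2 term: −1/720 · (5.50232e-05 − 0.0200021) = 2.77043e-05.

S_2 ≈ 76.7045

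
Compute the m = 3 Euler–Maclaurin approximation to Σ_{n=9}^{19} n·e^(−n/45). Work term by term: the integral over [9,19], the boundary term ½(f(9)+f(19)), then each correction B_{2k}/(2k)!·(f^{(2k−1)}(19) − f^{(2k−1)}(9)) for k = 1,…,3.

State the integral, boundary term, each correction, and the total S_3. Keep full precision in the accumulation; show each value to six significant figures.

Integral: ∫_9^19 x·e^(−x/45) dx = 101.421.
Boundary: ½(f(9) + f(19)) = ½(7.36858 + 12.4562) = 9.91238.
Integral + boundary = 111.334.
Correction k=1: B_{2}/2! · (f^{(1)}(19) − f^{(1)}(9)) = 1/12 · (0.378784 − 0.654985) = -0.0230167.
Partial sum through k=1: 111.311.
Correction k=2: B_{4}/4! · (f^{(3)}(19) − f^{(3)}(9)) = −1/720 · (0.000834549 − 0.00113207) = 4.13227e-07.
Partial sum through k=2: 111.311.
Correction k=3: B_{6}/6! · (f^{(5)}(19) − f^{(5)}(9)) = 1/30240 · (7.31873e-07 − 9.58368e-07) = -7.48990e-12.

S_3 ≈ 111.311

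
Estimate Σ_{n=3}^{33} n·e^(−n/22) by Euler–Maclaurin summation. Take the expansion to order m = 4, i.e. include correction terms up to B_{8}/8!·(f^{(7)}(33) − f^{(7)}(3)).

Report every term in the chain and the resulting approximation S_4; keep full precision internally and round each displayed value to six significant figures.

The integral term ∫_3^33 x·e^(−x/22) dx = 209.901.
½[f(3) + f(33)] = ½[2.61758 + 7.36330] = 4.99044.
Integral + boundary = 214.892.
k=1: B_{2}/(2)! × [f^{(1)}(33) − f^{(1)}(3)] = 1/12 × (-0.111565 − 0.753545) = -0.0720925.
Partial sum through k=1: 214.820.
k=2: B_{4}/(4)! × [f^{(3)}(33) − f^{(3)}(3)] = −1/720 × (0.000691519 − 0.00516239) = 6.20954e-06.
Partial sum through k=2: 214.820.
k=3: B_{6}/(6)! × [f^{(5)}(33) − f^{(5)}(3)] = 1/30240 × (3.33377e-06 − 1.81154e-05) = -4.88811e-10.
Partial sum through k=3: 214.820.
k=4: B_{8}/(8)! × [f^{(7)}(33) − f^{(7)}(3)] = −1/1209600 × (1.08239e-08 − 5.28197e-08) = 3.47188e-14.

S_4 ≈ 214.820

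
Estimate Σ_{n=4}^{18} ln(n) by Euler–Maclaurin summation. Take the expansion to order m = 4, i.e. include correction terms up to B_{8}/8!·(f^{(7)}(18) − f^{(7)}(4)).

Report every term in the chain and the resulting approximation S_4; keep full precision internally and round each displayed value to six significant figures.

Integral: ∫_4^18 ln(x) dx = 32.4815.
Boundary: ½(f(4) + f(18)) = ½(1.38629 + 2.89037) = 2.13833.
Running total after boundary: 34.6198.
k=1: B_{2}/(2)! × [f^{(1)}(18) − f^{(1)}(4)] = 1/12 × (0.0555556 − 0.250000) = -0.0162037.
After k=1: 34.6036.
k=2: B_{4}/(4)! × [f^{(3)}(18) − f^{(3)}(4)] = −1/720 × (0.000342936 − 0.0312500) = 4.29265e-05.
After k=2: 34.6037.
k=3: B_{6}/(6)! × [f^{(5)}(18) − f^{(5)}(4)] = 1/30240 × (1.27013e-05 − 0.0234375) = -7.74630e-07.
After k=3: 34.6037.
k=4: B_{8}/(8)! × [f^{(7)}(18) − f^{(7)}(4)] = −1/1209600 × (1.17605e-06 − 0.0439453) = 3.63295e-08.

S_4 ≈ 34.6037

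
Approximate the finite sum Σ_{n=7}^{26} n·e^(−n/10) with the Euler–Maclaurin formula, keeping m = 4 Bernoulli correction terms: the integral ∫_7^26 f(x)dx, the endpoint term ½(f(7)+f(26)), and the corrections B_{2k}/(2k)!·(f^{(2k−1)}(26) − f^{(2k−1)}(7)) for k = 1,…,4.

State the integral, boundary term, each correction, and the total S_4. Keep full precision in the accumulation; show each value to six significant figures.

The integral term ∫_7^26 x·e^(−x/10) dx = 57.6810.
Endpoint term: (f(7) + f(26))/2 = (3.47610 + 1.93111)/2 = 2.70361.
So far: 60.3846.
Order-1 term: 1/12 · (-0.118838 − 0.148976) = -0.0223178.
After k=1: 60.3623.
Order-2 term: −1/720 · (0.000297094 − 0.0114215) = 1.54505e-05.
After k=2: 60.3623.
Order-3 term: 1/30240 · (1.78257e-05 − 0.000213532) = -6.47176e-09.
After k=3: 60.3623.
Order-4 term: −1/1209600 · (3.26804e-07 − 3.12849e-06) = 2.31621e-12.

S_4 ≈ 60.3623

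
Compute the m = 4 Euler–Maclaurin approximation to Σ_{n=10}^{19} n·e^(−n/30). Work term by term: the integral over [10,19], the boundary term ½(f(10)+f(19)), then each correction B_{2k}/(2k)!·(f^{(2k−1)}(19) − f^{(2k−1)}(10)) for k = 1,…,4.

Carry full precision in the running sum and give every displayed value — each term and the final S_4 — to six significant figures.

∫_10^19 x·e^(−x/30) dx evaluates to 79.5330.
Boundary: ½(f(10) + f(19)) = ½(7.16531 + 10.0856) = 8.62544.
So far: 88.1584.
k=1: B_{2}/(2)! × [f^{(1)}(19) − f^{(1)}(10)] = 1/12 × (0.194634 − 0.477688) = -0.0235878.
After k=1: 88.1348.
k=2: B_{4}/(4)! × [f^{(3)}(19) − f^{(3)}(10)] = −1/720 × (0.00139586 − 0.00212306) = 1.01000e-06.
After k=2: 88.1348.
k=3: B_{6}/(6)! × [f^{(5)}(19) − f^{(5)}(10)] = 1/30240 × (2.86162e-06 − 4.12816e-06) = -4.18831e-11.
After k=3: 88.1348.
k=4: B_{8}/(8)! × [f^{(7)}(19) − f^{(7)}(10)] = −1/1209600 × (4.63587e-09 − 6.55264e-09) = 1.58463e-15.

S_4 ≈ 88.1348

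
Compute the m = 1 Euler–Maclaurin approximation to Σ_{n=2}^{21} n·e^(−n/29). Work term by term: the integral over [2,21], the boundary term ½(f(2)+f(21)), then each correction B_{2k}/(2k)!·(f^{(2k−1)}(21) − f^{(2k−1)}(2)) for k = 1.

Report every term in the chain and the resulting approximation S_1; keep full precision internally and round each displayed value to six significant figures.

S_1 ≈ 142.175

Integral: ∫_2^21 x·e^(−x/29) dx = 136.213.
Boundary: ½(f(2) + f(21)) = ½(1.86672 + 10.1796) = 6.02315.
Integral + boundary = 142.236.
Correction k=1: B_{2}/2! · (f^{(1)}(21) − f^{(1)}(2)) = 1/12 · (0.133722 − 0.868989) = -0.0612723.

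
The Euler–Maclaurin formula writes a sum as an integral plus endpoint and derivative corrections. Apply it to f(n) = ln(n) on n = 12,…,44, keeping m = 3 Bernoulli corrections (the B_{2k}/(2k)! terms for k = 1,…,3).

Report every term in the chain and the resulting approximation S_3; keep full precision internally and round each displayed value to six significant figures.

S_3 ≈ 107.815

Integral: ∫_12^44 ln(x) dx = 104.685.
½[f(12) + f(44)] = ½[2.48491 + 3.78419] = 3.13455.
Integral + boundary = 107.820.
Correction k=1: B_{2}/2! · (f^{(1)}(44) − f^{(1)}(12)) = 1/12 · (0.0227273 − 0.0833333) = -0.00505051.
Running total after k=1: 107.815.
Correction k=2: B_{4}/4! · (f^{(3)}(44) − f^{(3)}(12)) = −1/720 · (2.34786e-05 − 0.00115741) = 1.57490e-06.
Running total after k=2: 107.815.
Correction k=3: B_{6}/6! · (f^{(5)}(44) − f^{(5)}(12)) = 1/30240 · (1.45528e-07 − 9.64506e-05) = -3.18469e-09.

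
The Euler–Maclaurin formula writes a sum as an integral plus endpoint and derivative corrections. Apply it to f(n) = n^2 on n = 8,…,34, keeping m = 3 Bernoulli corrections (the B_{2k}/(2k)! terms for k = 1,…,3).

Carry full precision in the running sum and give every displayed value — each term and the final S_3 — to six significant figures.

S_3 ≈ 13545.0

The integral term ∫_8^34 x^2 dx = 12930.7.
Endpoint term: (f(8) + f(34))/2 = (64.0000 + 1156.00)/2 = 610.000.
So far: 13540.7.
Correction k=1: B_{2}/2! · (f^{(1)}(34) − f^{(1)}(8)) = 1/12 · (68.0000 − 16.0000) = 4.33333.
After k=1: 13545.0.
Correction k=2: B_{4}/4! · (f^{(3)}(34) − f^{(3)}(8)) = −1/720 · (0.00000 − 0.00000) = 0.00000.
After k=2: 13545.0.
Correction k=3: B_{6}/6! · (f^{(5)}(34) − f^{(5)}(8)) = 1/30240 · (0.00000 − 0.00000) = 0.00000.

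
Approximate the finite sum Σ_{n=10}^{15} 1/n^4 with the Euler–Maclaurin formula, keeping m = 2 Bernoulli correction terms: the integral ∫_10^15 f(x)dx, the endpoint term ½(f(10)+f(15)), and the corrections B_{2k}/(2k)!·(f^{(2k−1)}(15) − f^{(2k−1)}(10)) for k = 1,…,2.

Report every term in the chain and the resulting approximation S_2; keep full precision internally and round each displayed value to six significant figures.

S_2 ≈ 0.000297323

∫_10^15 1/x^4 dx evaluates to 0.000234568.
Boundary: ½(f(10) + f(15)) = ½(0.000100000 + 1.97531e-05) = 5.98765e-05.
Integral + boundary = 0.000294444.
k=1: B_{2}/(2)! × [f^{(1)}(15) − f^{(1)}(10)] = 1/12 × (-5.26749e-06 − (-4.00000e-05)) = 2.89438e-06.
Partial sum through k=1: 0.000297339.
k=2: B_{4}/(4)! × [f^{(3)}(15) − f^{(3)}(10)] = −1/720 × (-7.02332e-07 − (-1.20000e-05)) = -1.56912e-08.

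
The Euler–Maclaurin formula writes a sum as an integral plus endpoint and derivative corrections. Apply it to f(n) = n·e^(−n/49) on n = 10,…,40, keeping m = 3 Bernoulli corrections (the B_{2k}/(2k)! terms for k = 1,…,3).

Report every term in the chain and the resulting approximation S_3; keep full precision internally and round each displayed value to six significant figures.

The integral term ∫_10^40 x·e^(−x/49) dx = 429.518.
Boundary: ½(f(10) + f(40)) = ½(8.15396 + 17.6821) = 12.9180.
Running total after boundary: 442.436.
k=1: B_{2}/(2)! × [f^{(1)}(40) − f^{(1)}(10)] = 1/12 × (0.0811933 − 0.648988) = -0.0473163.
Running total after k=1: 442.389.
k=2: B_{4}/(4)! × [f^{(3)}(40) − f^{(3)}(10)] = −1/720 × (0.000402040 − 0.000949513) = 7.60379e-07.
Running total after k=2: 442.389.
k=3: B_{6}/(6)! × [f^{(5)}(40) − f^{(5)}(10)] = 1/30240 × (3.20810e-07 − 6.78353e-07) = -1.18235e-11.

S_3 ≈ 442.389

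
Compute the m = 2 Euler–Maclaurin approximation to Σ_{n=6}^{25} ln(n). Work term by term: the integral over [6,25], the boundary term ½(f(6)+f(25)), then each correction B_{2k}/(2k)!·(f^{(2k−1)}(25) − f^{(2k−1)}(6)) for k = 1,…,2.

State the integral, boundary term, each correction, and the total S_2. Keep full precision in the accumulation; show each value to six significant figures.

∫_6^25 ln(x) dx evaluates to 50.7213.
½[f(6) + f(25)] = ½[1.79176 + 3.21888] = 2.50532.
Running total after boundary: 53.2267.
Correction k=1: B_{2}/2! · (f^{(1)}(25) − f^{(1)}(6)) = 1/12 · (0.0400000 − 0.166667) = -0.0105556.
After k=1: 53.2161.
Correction k=2: B_{4}/4! · (f^{(3)}(25) − f^{(3)}(6)) = −1/720 · (0.000128000 − 0.00925926) = 1.26823e-05.

S_2 ≈ 53.2161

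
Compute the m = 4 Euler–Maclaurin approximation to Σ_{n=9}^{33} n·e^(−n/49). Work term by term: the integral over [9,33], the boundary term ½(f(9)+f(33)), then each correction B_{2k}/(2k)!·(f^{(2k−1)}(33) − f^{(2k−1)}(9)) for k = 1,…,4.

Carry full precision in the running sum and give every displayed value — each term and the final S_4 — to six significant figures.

Integral: ∫_9^33 x·e^(−x/49) dx = 316.210.
Boundary: ½(f(9) + f(33)) = ½(7.48987 + 16.8279) = 12.1589.
Integral + boundary = 328.368.
k=1: B_{2}/(2)! × [f^{(1)}(33) − f^{(1)}(9)] = 1/12 × (0.166510 − 0.679353) = -0.0427369.
Partial sum through k=1: 328.326.
k=2: B_{4}/(4)! × [f^{(3)}(33) − f^{(3)}(9)] = −1/720 × (0.000494120 − 0.000976163) = 6.69504e-07.
Partial sum through k=2: 328.326.
k=3: B_{6}/(6)! × [f^{(5)}(33) − f^{(5)}(9)] = 1/30240 × (3.82711e-07 − 6.95286e-07) = -1.03364e-11.
Partial sum through k=3: 328.326.
k=4: B_{8}/(8)! × [f^{(7)}(33) − f^{(7)}(9)] = −1/1209600 × (2.33080e-10 − 4.09832e-10) = 1.46124e-16.

S_4 ≈ 328.326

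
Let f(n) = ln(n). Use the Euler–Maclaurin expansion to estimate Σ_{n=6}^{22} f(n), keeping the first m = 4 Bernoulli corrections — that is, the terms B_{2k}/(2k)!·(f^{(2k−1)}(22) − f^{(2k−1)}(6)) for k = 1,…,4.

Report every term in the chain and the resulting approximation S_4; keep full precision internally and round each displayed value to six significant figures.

Integral: ∫_6^22 ln(x) dx = 41.2524.
½[f(6) + f(22)] = ½[1.79176 + 3.09104] = 2.44140.
So far: 43.6938.
Correction k=1: B_{2}/2! · (f^{(1)}(22) − f^{(1)}(6)) = 1/12 · (0.0454545 − 0.166667) = -0.0101010.
Running total after k=1: 43.6837.
Correction k=2: B_{4}/4! · (f^{(3)}(22) − f^{(3)}(6)) = −1/720 · (0.000187829 − 0.00925926) = 1.25992e-05.
Running total after k=2: 43.6837.
Correction k=3: B_{6}/6! · (f^{(5)}(22) − f^{(5)}(6)) = 1/30240 · (4.65691e-06 − 0.00308642) = -1.01910e-07.
Running total after k=3: 43.6837.
Correction k=4: B_{8}/8! · (f^{(7)}(22) − f^{(7)}(6)) = −1/1209600 · (2.88651e-07 − 0.00257202) = 2.12610e-09.

S_4 ≈ 43.6837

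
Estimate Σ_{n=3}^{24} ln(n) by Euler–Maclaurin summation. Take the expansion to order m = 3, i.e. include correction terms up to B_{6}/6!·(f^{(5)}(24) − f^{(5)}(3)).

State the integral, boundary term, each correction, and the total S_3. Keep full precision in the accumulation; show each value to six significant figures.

Integral: ∫_3^24 ln(x) dx = 51.9775.
Endpoint term: (f(3) + f(24))/2 = (1.09861 + 3.17805)/2 = 2.13833.
Integral + boundary = 54.1158.
Correction k=1: B_{2}/2! · (f^{(1)}(24) − f^{(1)}(3)) = 1/12 · (0.0416667 − 0.333333) = -0.0243056.
Running total after k=1: 54.0915.
Correction k=2: B_{4}/4! · (f^{(3)}(24) − f^{(3)}(3)) = −1/720 · (0.000144676 − 0.0740741) = 0.000102680.
Running total after k=2: 54.0916.
Correction k=3: B_{6}/6! · (f^{(5)}(24) − f^{(5)}(3)) = 1/30240 · (3.01408e-06 − 0.0987654) = -3.26595e-06.

S_3 ≈ 54.0916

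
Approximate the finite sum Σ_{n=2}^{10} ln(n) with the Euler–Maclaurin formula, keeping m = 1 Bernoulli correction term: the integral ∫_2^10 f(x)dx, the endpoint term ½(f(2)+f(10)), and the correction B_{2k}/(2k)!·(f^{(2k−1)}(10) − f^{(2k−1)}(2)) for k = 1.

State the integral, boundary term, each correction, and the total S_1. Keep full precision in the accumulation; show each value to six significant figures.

∫_2^10 ln(x) dx evaluates to 13.6396.
Boundary: ½(f(2) + f(10)) = ½(0.693147 + 2.30259) = 1.49787.
Running total after boundary: 15.1374.
k=1: B_{2}/(2)! × [f^{(1)}(10) − f^{(1)}(2)] = 1/12 × (0.100000 − 0.500000) = -0.0333333.

S_1 ≈ 15.1041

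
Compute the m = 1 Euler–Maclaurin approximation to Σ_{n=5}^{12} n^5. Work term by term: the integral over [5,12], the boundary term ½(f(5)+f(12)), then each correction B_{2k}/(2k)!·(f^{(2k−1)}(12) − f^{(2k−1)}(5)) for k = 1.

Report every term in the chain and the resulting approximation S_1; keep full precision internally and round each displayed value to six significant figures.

∫_5^12 x^5 dx evaluates to 495060.
½[f(5) + f(12)] = ½[3125.00 + 248832] = 125978.
Integral + boundary = 621038.
Correction k=1: B_{2}/2! · (f^{(1)}(12) − f^{(1)}(5)) = 1/12 · (103680 − 3125.00) = 8379.58.

S_1 ≈ 629418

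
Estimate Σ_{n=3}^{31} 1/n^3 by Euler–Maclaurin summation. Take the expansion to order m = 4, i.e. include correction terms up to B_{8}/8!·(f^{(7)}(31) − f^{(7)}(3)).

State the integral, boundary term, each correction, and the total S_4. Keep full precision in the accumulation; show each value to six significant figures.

Integral: ∫_3^31 1/x^3 dx = 0.0550353.
½[f(3) + f(31)] = ½[0.0370370 + 3.35672e-05] = 0.0185353.
Integral + boundary = 0.0735706.
Correction k=1: B_{2}/2! · (f^{(1)}(31) − f^{(1)}(3)) = 1/12 · (-3.24844e-06 − (-0.0370370)) = 0.00308615.
After k=1: 0.0766567.
Correction k=2: B_{4}/4! · (f^{(3)}(31) − f^{(3)}(3)) = −1/720 · (-6.76054e-08 − (-0.0823045)) = -0.000114312.
After k=2: 0.0765424.
Correction k=3: B_{6}/6! · (f^{(5)}(31) − f^{(5)}(3)) = 1/30240 · (-2.95466e-09 − (-0.384088)) = 1.27013e-05.
After k=3: 0.0765551.
Correction k=4: B_{8}/8! · (f^{(7)}(31) − f^{(7)}(3)) = −1/1209600 · (-2.21369e-10 − (-3.07270)) = -2.54026e-06.

S_4 ≈ 0.0765526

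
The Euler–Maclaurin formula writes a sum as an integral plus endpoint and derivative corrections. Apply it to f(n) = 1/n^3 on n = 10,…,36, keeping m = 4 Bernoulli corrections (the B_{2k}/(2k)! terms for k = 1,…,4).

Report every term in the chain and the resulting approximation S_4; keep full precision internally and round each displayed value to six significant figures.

S_4 ≈ 0.00514968

Integral: ∫_10^36 1/x^3 dx = 0.00461420.
½[f(10) + f(36)] = ½[0.00100000 + 2.14335e-05] = 0.000510717.
Running total after boundary: 0.00512491.
Order-1 term: 1/12 · (-1.78612e-06 − (-0.000300000)) = 2.48512e-05.
Partial sum through k=1: 0.00514977.
Order-2 term: −1/720 · (-2.75636e-08 − (-6.00000e-05)) = -8.32951e-08.
Partial sum through k=2: 0.00514968.
Order-3 term: 1/30240 · (-8.93265e-10 − (-2.52000e-05)) = 8.33304e-10.
Partial sum through k=3: 0.00514968.
Order-4 term: −1/1209600 · (-4.96259e-11 − (-1.81440e-05)) = -1.50000e-11.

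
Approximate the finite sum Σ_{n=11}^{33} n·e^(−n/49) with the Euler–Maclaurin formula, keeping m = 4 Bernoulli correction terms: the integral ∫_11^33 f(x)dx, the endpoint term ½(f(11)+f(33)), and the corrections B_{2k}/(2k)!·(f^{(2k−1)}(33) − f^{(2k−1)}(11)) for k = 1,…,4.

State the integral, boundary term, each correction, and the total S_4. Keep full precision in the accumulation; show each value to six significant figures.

S_4 ≈ 312.682

The integral term ∫_11^33 x·e^(−x/49) dx = 299.912.
½[f(11) + f(33)] = ½[8.78816 + 16.8279] = 12.8080.
Integral + boundary = 312.720.
Order-1 term: 1/12 · (0.166510 − 0.619574) = -0.0377553.
After k=1: 312.682.
Order-2 term: −1/720 · (0.000494120 − 0.000923541) = 5.96417e-07.
After k=2: 312.682.
Order-3 term: 1/30240 · (3.82711e-07 − 6.61821e-07) = -9.22983e-12.
After k=3: 312.682.
Order-4 term: −1/1209600 · (2.33080e-10 − 3.91085e-10) = 1.30626e-16.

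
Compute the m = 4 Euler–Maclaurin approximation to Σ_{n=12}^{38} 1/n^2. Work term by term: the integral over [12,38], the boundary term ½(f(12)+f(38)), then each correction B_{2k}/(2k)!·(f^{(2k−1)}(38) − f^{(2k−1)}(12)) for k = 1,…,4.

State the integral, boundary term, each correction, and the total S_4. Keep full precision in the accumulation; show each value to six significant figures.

∫_12^38 1/x^2 dx evaluates to 0.0570175.
Boundary: ½(f(12) + f(38)) = ½(0.00694444 + 0.000692521) = 0.00381848.
Running total after boundary: 0.0608360.
Correction k=1: B_{2}/2! · (f^{(1)}(38) − f^{(1)}(12)) = 1/12 · (-3.64485e-05 − (-0.00115741)) = 9.34132e-05.
After k=1: 0.0609294.
Correction k=2: B_{4}/4! · (f^{(3)}(38) − f^{(3)}(12)) = −1/720 · (-3.02896e-07 − (-9.64506e-05)) = -1.33539e-07.
After k=2: 0.0609293.
Correction k=3: B_{6}/6! · (f^{(5)}(38) − f^{(5)}(12)) = 1/30240 · (-6.29285e-09 − (-2.00939e-05)) = 6.64272e-10.
After k=3: 0.0609293.
Correction k=4: B_{8}/8! · (f^{(7)}(38) − f^{(7)}(12)) = −1/1209600 · (-2.44044e-10 − (-7.81429e-06)) = -6.46002e-12.

S_4 ≈ 0.0609293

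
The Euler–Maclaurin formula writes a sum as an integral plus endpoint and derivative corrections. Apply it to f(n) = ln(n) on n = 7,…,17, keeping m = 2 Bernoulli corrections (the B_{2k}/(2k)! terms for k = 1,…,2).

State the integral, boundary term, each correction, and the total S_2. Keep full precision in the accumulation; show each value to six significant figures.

S_2 ≈ 26.9258

The integral term ∫_7^17 ln(x) dx = 24.5433.
½[f(7) + f(17)] = ½[1.94591 + 2.83321] = 2.38956.
Running total after boundary: 26.9328.
k=1: B_{2}/(2)! × [f^{(1)}(17) − f^{(1)}(7)] = 1/12 × (0.0588235 − 0.142857) = -0.00700280.
Running total after k=1: 26.9258.
k=2: B_{4}/(4)! × [f^{(3)}(17) − f^{(3)}(7)] = −1/720 × (0.000407083 − 0.00583090) = 7.53308e-06.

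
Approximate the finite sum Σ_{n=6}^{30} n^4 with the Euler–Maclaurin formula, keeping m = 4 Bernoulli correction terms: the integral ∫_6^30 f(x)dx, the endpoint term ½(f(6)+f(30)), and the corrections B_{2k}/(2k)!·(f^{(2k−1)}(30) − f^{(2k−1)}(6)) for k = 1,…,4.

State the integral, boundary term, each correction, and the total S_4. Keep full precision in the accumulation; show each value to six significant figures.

S_4 ≈ 5.27302e+06

∫_6^30 x^4 dx evaluates to 4.85844e+06.
Endpoint term: (f(6) + f(30))/2 = (1296.00 + 810000)/2 = 405648.
Integral + boundary = 5.26409e+06.
Correction k=1: B_{2}/2! · (f^{(1)}(30) − f^{(1)}(6)) = 1/12 · (108000 − 864.000) = 8928.00.
Running total after k=1: 5.27302e+06.
Correction k=2: B_{4}/4! · (f^{(3)}(30) − f^{(3)}(6)) = −1/720 · (720.000 − 144.000) = -0.800000.
Running total after k=2: 5.27302e+06.
Correction k=3: B_{6}/6! · (f^{(5)}(30) − f^{(5)}(6)) = 1/30240 · (0.00000 − 0.00000) = 0.00000.
Running total after k=3: 5.27302e+06.
Correction k=4: B_{8}/8! · (f^{(7)}(30) − f^{(7)}(6)) = −1/1209600 · (0.00000 − 0.00000) = 0.00000.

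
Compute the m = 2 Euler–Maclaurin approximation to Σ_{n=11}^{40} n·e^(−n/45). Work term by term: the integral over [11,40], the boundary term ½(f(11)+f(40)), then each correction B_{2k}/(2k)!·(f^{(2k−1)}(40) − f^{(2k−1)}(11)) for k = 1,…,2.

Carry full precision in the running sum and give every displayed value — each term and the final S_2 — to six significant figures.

S_2 ≈ 413.491

The integral term ∫_11^40 x·e^(−x/45) dx = 401.007.
Endpoint term: (f(11) + f(40))/2 = (8.61453 + 16.4445)/2 = 12.5295.
So far: 413.537.
Correction k=1: B_{2}/2! · (f^{(1)}(40) − f^{(1)}(11)) = 1/12 · (0.0456791 − 0.591705) = -0.0455022.
Running total after k=1: 413.491.
Correction k=2: B_{4}/4! · (f^{(3)}(40) − f^{(3)}(11)) = −1/720 · (0.000428594 − 0.00106567) = 8.84829e-07.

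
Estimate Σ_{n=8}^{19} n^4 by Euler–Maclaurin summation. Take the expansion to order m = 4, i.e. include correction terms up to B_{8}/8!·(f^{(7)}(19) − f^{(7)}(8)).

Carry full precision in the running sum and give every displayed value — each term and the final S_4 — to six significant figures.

∫_8^19 x^4 dx evaluates to 488666.
½[f(8) + f(19)] = ½[4096.00 + 130321] = 67208.5.
So far: 555875.
k=1: B_{2}/(2)! × [f^{(1)}(19) − f^{(1)}(8)] = 1/12 × (27436.0 − 2048.00) = 2115.67.
Running total after k=1: 557990.
k=2: B_{4}/(4)! × [f^{(3)}(19) − f^{(3)}(8)] = −1/720 × (456.000 − 192.000) = -0.366667.
Running total after k=2: 557990.
k=3: B_{6}/(6)! × [f^{(5)}(19) − f^{(5)}(8)] = 1/30240 × (0.00000 − 0.00000) = 0.00000.
Running total after k=3: 557990.
k=4: B_{8}/(8)! × [f^{(7)}(19) − f^{(7)}(8)] = −1/1209600 × (0.00000 − 0.00000) = 0.00000.

S_4 ≈ 557990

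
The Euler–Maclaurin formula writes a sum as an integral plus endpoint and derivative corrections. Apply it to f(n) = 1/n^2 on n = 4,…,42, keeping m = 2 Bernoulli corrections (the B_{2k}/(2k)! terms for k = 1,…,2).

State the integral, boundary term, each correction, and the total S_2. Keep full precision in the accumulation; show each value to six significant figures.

S_2 ≈ 0.260293

∫_4^42 1/x^2 dx evaluates to 0.226190.
Boundary: ½(f(4) + f(42)) = ½(0.0625000 + 0.000566893) = 0.0315334.
Running total after boundary: 0.257724.
k=1: B_{2}/(2)! × [f^{(1)}(42) − f^{(1)}(4)] = 1/12 × (-2.69949e-05 − (-0.0312500)) = 0.00260192.
Partial sum through k=1: 0.260326.
k=2: B_{4}/(4)! × [f^{(3)}(42) − f^{(3)}(4)] = −1/720 × (-1.83639e-07 − (-0.0234375)) = -3.25518e-05.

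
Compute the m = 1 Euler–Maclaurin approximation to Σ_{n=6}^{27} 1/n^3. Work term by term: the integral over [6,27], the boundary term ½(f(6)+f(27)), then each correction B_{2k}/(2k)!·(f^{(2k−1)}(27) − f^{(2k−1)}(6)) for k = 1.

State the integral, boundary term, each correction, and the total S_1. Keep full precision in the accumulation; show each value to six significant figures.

S_1 ≈ 0.0157357

∫_6^27 1/x^3 dx evaluates to 0.0132030.
Endpoint term: (f(6) + f(27))/2 = (0.00462963 + 5.08053e-05)/2 = 0.00234022.
Running total after boundary: 0.0155432.
Order-1 term: 1/12 · (-5.64503e-06 − (-0.00231481)) = 0.000192431.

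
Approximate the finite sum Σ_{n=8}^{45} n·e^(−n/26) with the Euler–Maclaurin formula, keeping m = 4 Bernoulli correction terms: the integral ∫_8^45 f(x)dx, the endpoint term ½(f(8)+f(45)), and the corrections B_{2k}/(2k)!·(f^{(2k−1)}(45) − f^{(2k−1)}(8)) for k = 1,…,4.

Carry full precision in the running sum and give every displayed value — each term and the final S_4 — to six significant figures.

S_4 ≈ 329.723

The integral term ∫_8^45 x·e^(−x/26) dx = 322.850.
Endpoint term: (f(8) + f(45))/2 = (5.88113 + 7.97166)/2 = 6.92640.
Integral + boundary = 329.776.
Order-1 term: 1/12 · (-0.129454 − 0.508944) = -0.0531999.
Running total after k=1: 329.723.
Order-2 term: −1/720 · (0.000332606 − 0.00292785) = 3.60451e-06.
Running total after k=2: 329.723.
Order-3 term: 1/30240 · (1.26733e-06 − 7.54856e-06) = -2.07713e-10.
Running total after k=3: 329.723.
Order-4 term: −1/1209600 · (3.02165e-09 − 1.59260e-08) = 1.06683e-14.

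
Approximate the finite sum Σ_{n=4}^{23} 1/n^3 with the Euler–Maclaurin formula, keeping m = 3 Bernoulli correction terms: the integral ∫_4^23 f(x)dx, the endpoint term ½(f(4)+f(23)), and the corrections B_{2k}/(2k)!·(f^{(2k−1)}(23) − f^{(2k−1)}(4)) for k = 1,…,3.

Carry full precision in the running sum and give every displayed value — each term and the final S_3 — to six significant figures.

The integral term ∫_4^23 1/x^3 dx = 0.0303048.
½[f(4) + f(23)] = ½[0.0156250 + 8.21895e-05] = 0.00785359.
Running total after boundary: 0.0381584.
k=1: B_{2}/(2)! × [f^{(1)}(23) − f^{(1)}(4)] = 1/12 × (-1.07204e-05 − (-0.0117188)) = 0.000975669.
Partial sum through k=1: 0.0391341.
k=2: B_{4}/(4)! × [f^{(3)}(23) − f^{(3)}(4)] = −1/720 × (-4.05307e-07 − (-0.0146484)) = -2.03445e-05.
Partial sum through k=2: 0.0391137.
k=3: B_{6}/(6)! × [f^{(5)}(23) − f^{(5)}(4)] = 1/30240 × (-3.21794e-08 − (-0.0384521)) = 1.27156e-06.

S_3 ≈ 0.0391150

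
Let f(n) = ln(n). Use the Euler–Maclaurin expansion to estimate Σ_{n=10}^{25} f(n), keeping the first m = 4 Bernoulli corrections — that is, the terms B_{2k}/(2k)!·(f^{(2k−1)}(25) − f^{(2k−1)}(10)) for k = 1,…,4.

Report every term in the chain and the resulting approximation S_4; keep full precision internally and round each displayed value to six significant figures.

∫_10^25 ln(x) dx evaluates to 42.4460.
½[f(10) + f(25)] = ½[2.30259 + 3.21888] = 2.76073.
So far: 45.2068.
Correction k=1: B_{2}/2! · (f^{(1)}(25) − f^{(1)}(10)) = 1/12 · (0.0400000 − 0.100000) = -0.00500000.
Partial sum through k=1: 45.2018.
Correction k=2: B_{4}/4! · (f^{(3)}(25) − f^{(3)}(10)) = −1/720 · (0.000128000 − 0.00200000) = 2.60000e-06.
Partial sum through k=2: 45.2018.
Correction k=3: B_{6}/6! · (f^{(5)}(25) − f^{(5)}(10)) = 1/30240 · (2.45760e-06 − 0.000240000) = -7.85524e-09.
Partial sum through k=3: 45.2018.
Correction k=4: B_{8}/8! · (f^{(7)}(25) − f^{(7)}(10)) = −1/1209600 · (1.17965e-07 − 7.20000e-05) = 5.94263e-11.

S_4 ≈ 45.2018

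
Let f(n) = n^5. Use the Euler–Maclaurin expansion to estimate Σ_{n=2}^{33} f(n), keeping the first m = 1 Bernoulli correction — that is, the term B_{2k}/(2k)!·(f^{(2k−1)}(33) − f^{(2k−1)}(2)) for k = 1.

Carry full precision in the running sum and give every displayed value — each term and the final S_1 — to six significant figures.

The integral term ∫_2^33 x^5 dx = 2.15245e+08.
Boundary: ½(f(2) + f(33)) = ½(32.0000 + 3.91354e+07) = 1.95677e+07.
Running total after boundary: 2.34812e+08.
Order-1 term: 1/12 · (5.92960e+06 − 80.0000) = 494127.

S_1 ≈ 2.35306e+08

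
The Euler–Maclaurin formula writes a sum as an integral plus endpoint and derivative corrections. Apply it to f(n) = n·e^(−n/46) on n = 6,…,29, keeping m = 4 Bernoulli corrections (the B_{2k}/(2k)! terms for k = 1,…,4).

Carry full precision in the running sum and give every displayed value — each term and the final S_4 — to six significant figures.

S_4 ≈ 273.153

The integral term ∫_6^29 x·e^(−x/46) dx = 262.848.
½[f(6) + f(29)] = ½[5.26628 + 15.4384] = 10.3524.
So far: 273.201.
k=1: B_{2}/(2)! × [f^{(1)}(29) − f^{(1)}(6)] = 1/12 × (0.196742 − 0.763229) = -0.0472073.
After k=1: 273.153.
k=2: B_{4}/(4)! × [f^{(3)}(29) − f^{(3)}(6)] = −1/720 × (0.000596154 − 0.00119029) = 8.25191e-07.
After k=2: 273.153.
k=3: B_{6}/(6)! × [f^{(5)}(29) − f^{(5)}(6)] = 1/30240 × (5.19532e-07 − 9.54579e-07) = -1.43865e-11.
After k=3: 273.153.
k=4: B_{8}/(8)! × [f^{(7)}(29) − f^{(7)}(6)] = −1/1209600 × (3.57906e-10 − 6.36407e-10) = 2.30243e-16.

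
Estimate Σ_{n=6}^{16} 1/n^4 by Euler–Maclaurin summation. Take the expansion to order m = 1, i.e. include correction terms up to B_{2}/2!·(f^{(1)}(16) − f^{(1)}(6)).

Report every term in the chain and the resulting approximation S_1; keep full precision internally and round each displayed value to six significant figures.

S_1 ≈ 0.00189781

Integral: ∫_6^16 1/x^4 dx = 0.00146183.
½[f(6) + f(16)] = ½[0.000771605 + 1.52588e-05] = 0.000393432.
Integral + boundary = 0.00185526.
k=1: B_{2}/(2)! × [f^{(1)}(16) − f^{(1)}(6)] = 1/12 × (-3.81470e-06 − (-0.000514403)) = 4.25490e-05.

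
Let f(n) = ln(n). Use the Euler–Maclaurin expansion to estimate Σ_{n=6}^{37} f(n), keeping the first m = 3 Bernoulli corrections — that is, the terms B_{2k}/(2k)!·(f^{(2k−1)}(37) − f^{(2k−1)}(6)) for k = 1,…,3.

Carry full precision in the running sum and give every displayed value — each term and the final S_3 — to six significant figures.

The integral term ∫_6^37 ln(x) dx = 91.8534.
Endpoint term: (f(6) + f(37))/2 = (1.79176 + 3.61092)/2 = 2.70134.
Running total after boundary: 94.5547.
Order-1 term: 1/12 · (0.0270270 − 0.166667) = -0.0116366.
After k=1: 94.5431.
Order-2 term: −1/720 · (3.94843e-05 − 0.00925926) = 1.28052e-05.
After k=2: 94.5431.
Order-3 term: 1/30240 · (3.46101e-07 − 0.00308642) = -1.02053e-07.

S_3 ≈ 94.5431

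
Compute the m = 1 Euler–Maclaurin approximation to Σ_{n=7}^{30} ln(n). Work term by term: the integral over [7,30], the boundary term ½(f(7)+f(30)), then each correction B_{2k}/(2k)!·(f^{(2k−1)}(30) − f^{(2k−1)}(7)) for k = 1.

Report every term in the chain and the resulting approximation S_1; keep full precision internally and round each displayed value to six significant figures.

The integral term ∫_7^30 ln(x) dx = 65.4146.
Boundary: ½(f(7) + f(30)) = ½(1.94591 + 3.40120) = 2.67355.
So far: 68.0881.
Correction k=1: B_{2}/2! · (f^{(1)}(30) − f^{(1)}(7)) = 1/12 · (0.0333333 − 0.142857) = -0.00912698.

S_1 ≈ 68.0790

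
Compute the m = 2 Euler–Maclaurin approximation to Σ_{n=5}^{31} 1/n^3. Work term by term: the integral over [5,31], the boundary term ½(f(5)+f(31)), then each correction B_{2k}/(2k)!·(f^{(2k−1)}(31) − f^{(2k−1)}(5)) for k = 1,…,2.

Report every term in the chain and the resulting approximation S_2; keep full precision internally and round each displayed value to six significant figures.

S_2 ≈ 0.0238909

Integral: ∫_5^31 1/x^3 dx = 0.0194797.
Boundary: ½(f(5) + f(31)) = ½(0.00800000 + 3.35672e-05) = 0.00401678.
Running total after boundary: 0.0234965.
Order-1 term: 1/12 · (-3.24844e-06 − (-0.00480000)) = 0.000399729.
After k=1: 0.0238962.
Order-2 term: −1/720 · (-6.76054e-08 − (-0.00384000)) = -5.33324e-06.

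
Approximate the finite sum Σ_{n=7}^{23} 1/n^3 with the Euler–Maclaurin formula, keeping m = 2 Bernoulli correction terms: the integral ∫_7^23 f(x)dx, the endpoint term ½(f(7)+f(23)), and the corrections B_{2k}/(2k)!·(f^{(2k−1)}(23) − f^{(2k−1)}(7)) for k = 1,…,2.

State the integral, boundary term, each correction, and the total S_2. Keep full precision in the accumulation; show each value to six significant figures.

S_2 ≈ 0.0108602

Integral: ∫_7^23 1/x^3 dx = 0.00925890.
½[f(7) + f(23)] = ½[0.00291545 + 8.21895e-05] = 0.00149882.
Integral + boundary = 0.0107577.
Order-1 term: 1/12 · (-1.07204e-05 − (-0.00124948)) = 0.000103230.
After k=1: 0.0108610.
Order-2 term: −1/720 · (-4.05307e-07 − (-0.000509992)) = -7.07759e-07.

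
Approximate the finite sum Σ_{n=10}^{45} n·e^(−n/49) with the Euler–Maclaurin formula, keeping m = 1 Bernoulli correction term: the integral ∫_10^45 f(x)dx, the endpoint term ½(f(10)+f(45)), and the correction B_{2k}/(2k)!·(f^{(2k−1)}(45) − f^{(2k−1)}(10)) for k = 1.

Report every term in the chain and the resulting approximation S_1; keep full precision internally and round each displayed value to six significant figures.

S_1 ≈ 531.738

Integral: ∫_10^45 x·e^(−x/49) dx = 518.731.
Boundary: ½(f(10) + f(45)) = ½(8.15396 + 17.9627) = 13.0583.
Integral + boundary = 531.790.
Order-1 term: 1/12 · (0.0325853 − 0.648988) = -0.0513669.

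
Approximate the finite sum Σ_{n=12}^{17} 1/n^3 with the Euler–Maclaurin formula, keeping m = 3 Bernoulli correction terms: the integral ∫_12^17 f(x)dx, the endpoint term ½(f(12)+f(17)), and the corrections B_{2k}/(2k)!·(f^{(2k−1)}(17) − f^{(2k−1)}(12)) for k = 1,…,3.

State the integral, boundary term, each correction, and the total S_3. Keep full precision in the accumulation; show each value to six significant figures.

The integral term ∫_12^17 1/x^3 dx = 0.00174212.
Boundary: ½(f(12) + f(17)) = ½(0.000578704 + 0.000203542) = 0.000391123.
Integral + boundary = 0.00213324.
Correction k=1: B_{2}/2! · (f^{(1)}(17) − f^{(1)}(12)) = 1/12 · (-3.59191e-05 − (-0.000144676)) = 9.06307e-06.
After k=1: 0.00214230.
Correction k=2: B_{4}/4! · (f^{(3)}(17) − f^{(3)}(12)) = −1/720 · (-2.48575e-06 − (-2.00939e-05)) = -2.44557e-08.
After k=2: 0.00214228.
Correction k=3: B_{6}/6! · (f^{(5)}(17) − f^{(5)}(12)) = 1/30240 · (-3.61251e-07 − (-5.86071e-06)) = 1.81861e-10.

S_3 ≈ 0.00214228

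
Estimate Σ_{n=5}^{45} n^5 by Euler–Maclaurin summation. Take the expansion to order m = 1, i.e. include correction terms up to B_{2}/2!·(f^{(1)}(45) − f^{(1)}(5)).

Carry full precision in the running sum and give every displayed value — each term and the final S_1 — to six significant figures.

The integral term ∫_5^45 x^5 dx = 1.38396e+09.
Boundary: ½(f(5) + f(45)) = ½(3125.00 + 1.84528e+08) = 9.22656e+07.
So far: 1.47622e+09.
Correction k=1: B_{2}/2! · (f^{(1)}(45) − f^{(1)}(5)) = 1/12 · (2.05031e+07 − 3125.00) = 1.70833e+06.

S_1 ≈ 1.47793e+09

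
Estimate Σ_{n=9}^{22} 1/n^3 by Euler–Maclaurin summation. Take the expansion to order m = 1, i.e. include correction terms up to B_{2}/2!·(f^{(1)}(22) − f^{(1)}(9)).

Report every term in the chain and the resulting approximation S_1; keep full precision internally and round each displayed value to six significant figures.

S_1 ≈ 0.00590965

Integral: ∫_9^22 1/x^3 dx = 0.00513978.
½[f(9) + f(22)] = ½[0.00137174 + 9.39144e-05] = 0.000732828.
Integral + boundary = 0.00587261.
Order-1 term: 1/12 · (-1.28065e-05 − (-0.000457247)) = 3.70367e-05.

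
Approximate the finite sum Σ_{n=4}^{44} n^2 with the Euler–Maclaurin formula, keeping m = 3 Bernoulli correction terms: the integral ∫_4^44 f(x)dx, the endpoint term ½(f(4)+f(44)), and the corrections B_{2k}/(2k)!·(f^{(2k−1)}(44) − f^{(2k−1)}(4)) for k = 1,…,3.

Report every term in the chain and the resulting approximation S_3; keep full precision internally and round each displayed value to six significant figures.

Integral: ∫_4^44 x^2 dx = 28373.3.
Boundary: ½(f(4) + f(44)) = ½(16.0000 + 1936.00) = 976.000.
Running total after boundary: 29349.3.
Order-1 term: 1/12 · (88.0000 − 8.00000) = 6.66667.
Partial sum through k=1: 29356.0.
Order-2 term: −1/720 · (0.00000 − 0.00000) = 0.00000.
Partial sum through k=2: 29356.0.
Order-3 term: 1/30240 · (0.00000 − 0.00000) = 0.00000.

S_3 ≈ 29356.0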